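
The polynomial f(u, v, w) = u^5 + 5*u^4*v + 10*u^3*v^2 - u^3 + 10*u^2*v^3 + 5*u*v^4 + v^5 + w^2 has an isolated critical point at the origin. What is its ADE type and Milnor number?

Type E8, Milnor number mu = 8.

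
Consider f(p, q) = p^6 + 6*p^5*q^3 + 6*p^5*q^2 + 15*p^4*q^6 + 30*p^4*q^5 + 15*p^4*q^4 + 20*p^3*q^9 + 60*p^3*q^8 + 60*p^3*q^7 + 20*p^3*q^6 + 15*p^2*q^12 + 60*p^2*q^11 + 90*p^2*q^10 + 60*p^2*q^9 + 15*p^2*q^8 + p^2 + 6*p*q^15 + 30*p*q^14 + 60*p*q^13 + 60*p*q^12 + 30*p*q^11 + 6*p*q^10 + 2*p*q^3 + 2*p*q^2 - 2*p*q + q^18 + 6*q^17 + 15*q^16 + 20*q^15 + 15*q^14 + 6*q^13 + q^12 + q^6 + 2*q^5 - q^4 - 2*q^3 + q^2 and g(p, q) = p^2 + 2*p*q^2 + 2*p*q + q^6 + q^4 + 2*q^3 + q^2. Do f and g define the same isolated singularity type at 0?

Yes.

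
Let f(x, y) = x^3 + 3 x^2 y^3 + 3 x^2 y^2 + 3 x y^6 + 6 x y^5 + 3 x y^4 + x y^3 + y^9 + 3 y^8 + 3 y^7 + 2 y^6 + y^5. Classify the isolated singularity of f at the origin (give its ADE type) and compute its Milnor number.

The Hessian of f at 0 has rank 0. Corank 2; j^3 = x^3 is a perfect cube, so E-series; the 4-jet and mu = 7 give E_7.

Type E7, Milnor number mu = 7.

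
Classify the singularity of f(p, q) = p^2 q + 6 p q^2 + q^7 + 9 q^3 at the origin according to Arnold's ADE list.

D8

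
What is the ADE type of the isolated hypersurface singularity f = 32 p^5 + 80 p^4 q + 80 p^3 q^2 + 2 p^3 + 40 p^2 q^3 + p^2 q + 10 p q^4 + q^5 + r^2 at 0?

D6

The Hessian of f at 0 is [[0, 0, 0], [0, 0, 0], [0, 0, 2]] with rank 1, so corank 2. A Groebner basis of the Jacobian ideal J(f) in C{p,q,r} is {-p*q/10 + q^4, p*q^2, p^2 + p*q/2, r}; counting standard monomials gives mu = 6. Corank 2; j^3 = p^2*(2*p + q) has shape L^2 M (L != M), so D-series; mu = 6 gives D_6.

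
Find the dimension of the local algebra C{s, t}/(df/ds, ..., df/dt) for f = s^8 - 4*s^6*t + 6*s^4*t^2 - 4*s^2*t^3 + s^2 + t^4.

3

The Hessian of f at 0 has rank 1. Corank 1: A-series; mu = 3 gives A_3.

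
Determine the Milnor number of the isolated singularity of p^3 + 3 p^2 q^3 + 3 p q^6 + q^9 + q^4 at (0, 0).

The Hessian of f at 0 is [[0, 0], [0, 0]] with rank 0, so corank 2. A Groebner basis of the Jacobian ideal J(f) in C{p,q} is {q^3, p^2}; counting standard monomials gives mu = 6. Corank 2; j^3 = p^3 is a perfect cube, so E-series; the 4-jet and mu = 6 give E_6.

6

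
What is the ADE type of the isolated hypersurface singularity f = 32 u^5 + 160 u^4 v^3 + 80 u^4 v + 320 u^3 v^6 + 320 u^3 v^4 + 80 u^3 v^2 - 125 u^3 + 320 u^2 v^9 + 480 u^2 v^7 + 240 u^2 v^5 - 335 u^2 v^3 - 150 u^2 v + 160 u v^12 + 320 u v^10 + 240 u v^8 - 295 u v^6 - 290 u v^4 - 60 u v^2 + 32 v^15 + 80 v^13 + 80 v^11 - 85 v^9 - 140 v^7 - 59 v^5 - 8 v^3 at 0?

E8

The Hessian of f at 0 has rank 0. Corank 2; j^3 = -(5*u + 2*v)^3 is a perfect cube, so E-series; the 5-jet and mu = 8 give E_8.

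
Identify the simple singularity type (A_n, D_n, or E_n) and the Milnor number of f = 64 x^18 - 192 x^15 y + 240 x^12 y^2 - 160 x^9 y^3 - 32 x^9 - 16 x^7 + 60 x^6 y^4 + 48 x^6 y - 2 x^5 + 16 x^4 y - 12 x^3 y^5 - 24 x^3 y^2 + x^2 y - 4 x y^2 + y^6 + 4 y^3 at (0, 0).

Type D_{7}, Milnor number mu = 7.

The Hessian of f at 0 is [[0, 0], [0, 0]] with rank 0, so corank 2. A Groebner basis of the Jacobian ideal J(f) in C{x,y} is {x*y/32 + y^4 - y^2/16, x^3 - 64*x^2 + 256*x*y - 8*y^3 - 256*y^2, x^2*y - 64*x^2/3 + 256*x*y/3 - 4*y^3 - 256*y^2/3, -16*x^2/3 + x*y^2 + 64*x*y/3 - 2*y^3 - 64*y^2/3}; counting standard monomials gives mu = 7. Corank 2; j^3 = y*(x - 2*y)^2 has shape L^2 M (L != M), so D-series; mu = 7 gives D_7.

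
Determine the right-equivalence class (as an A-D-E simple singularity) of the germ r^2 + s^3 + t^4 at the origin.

E_6

The Hessian of f at 0 has rank 1. Corank 2; j^3 = s^3 is a perfect cube, so E-series; the 4-jet and mu = 6 give E_6.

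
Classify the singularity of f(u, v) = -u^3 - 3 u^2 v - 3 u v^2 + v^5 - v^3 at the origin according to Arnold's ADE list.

The Hessian of f at 0 has rank 0. Corank 2; j^3 = -(u + v)^3 is a perfect cube, so E-series; the 5-jet and mu = 8 give E_8.

E_8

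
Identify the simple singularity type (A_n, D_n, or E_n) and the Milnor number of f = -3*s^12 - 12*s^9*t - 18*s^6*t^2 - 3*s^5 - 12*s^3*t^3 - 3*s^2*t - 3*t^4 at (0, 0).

The Hessian of f at 0 has rank 0. Corank 2; j^3 = -3*s^2*t has shape L^2 M (L != M), so D-series; mu = 5 gives D_5.

Type D5, Milnor number mu = 5.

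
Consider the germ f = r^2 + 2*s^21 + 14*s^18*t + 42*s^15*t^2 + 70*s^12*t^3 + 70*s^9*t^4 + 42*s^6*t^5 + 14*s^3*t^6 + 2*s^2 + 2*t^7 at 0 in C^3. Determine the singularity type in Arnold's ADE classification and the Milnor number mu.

Type A_6, Milnor number mu = 6.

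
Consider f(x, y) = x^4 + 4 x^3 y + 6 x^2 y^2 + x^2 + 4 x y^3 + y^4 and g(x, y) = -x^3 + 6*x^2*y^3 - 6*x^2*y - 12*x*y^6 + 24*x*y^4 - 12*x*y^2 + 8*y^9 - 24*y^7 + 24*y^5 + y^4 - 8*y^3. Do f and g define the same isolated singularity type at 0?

The Hessian of f at 0 has rank 1. Corank 1: A-series; mu = 3 gives A_3. The Hessian of g at 0 has rank 0. Corank 2; j^3 = -(x + 2*y)^3 is a perfect cube, so E-series; the 4-jet and mu = 6 give E_6. f is A_3 but g is E_6, hence not right-equivalent.

No.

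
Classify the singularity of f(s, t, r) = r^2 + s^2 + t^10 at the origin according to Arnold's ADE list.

The Hessian of f at 0 is [[2, 0, 0], [0, 0, 0], [0, 0, 2]] with rank 2, so corank 1. A Groebner basis of the Jacobian ideal J(f) in C{s,t,r} is {t^9, s, r}; counting standard monomials gives mu = 9. Corank 1: A-series; mu = 9 gives A_9.

A9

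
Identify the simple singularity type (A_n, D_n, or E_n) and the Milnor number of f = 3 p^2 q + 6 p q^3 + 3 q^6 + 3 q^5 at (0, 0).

Type D7, Milnor number mu = 7.

The Hessian of f at 0 has rank 0. Corank 2; j^3 = 3*p^2*q has shape L^2 M (L != M), so D-series; mu = 7 gives D_7.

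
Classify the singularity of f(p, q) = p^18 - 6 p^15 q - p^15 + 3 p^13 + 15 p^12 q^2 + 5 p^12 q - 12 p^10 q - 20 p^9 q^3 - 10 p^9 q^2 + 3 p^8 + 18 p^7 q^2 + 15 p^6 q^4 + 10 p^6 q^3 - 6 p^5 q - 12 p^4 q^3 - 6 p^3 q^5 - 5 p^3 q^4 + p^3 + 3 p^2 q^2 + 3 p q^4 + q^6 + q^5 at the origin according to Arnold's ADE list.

E_8

The Hessian of f at 0 has rank 0. Corank 2; j^3 = p^3 is a perfect cube, so E-series; the 5-jet and mu = 8 give E_8.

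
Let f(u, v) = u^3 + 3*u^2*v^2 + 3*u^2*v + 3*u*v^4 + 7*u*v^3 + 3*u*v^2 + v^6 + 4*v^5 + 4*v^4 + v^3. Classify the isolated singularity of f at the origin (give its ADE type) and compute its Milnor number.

Type E_7, Milnor number mu = 7.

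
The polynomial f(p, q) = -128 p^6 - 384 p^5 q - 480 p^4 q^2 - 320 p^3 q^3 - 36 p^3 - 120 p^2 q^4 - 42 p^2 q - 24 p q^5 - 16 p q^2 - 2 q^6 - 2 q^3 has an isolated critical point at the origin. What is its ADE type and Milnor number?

Type D_{7}, Milnor number mu = 7.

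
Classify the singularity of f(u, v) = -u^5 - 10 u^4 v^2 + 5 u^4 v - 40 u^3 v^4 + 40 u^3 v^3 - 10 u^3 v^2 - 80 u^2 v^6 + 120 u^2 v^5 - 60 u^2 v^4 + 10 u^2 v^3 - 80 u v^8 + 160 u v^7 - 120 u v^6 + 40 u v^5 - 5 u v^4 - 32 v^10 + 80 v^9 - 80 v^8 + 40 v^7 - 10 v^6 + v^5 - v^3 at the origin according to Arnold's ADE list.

E8

The Hessian of f at 0 is [[0, 0], [0, 0]] with rank 0, so corank 2. A Groebner basis of the Jacobian ideal J(f) in C{u,v} is {u^4 - 4*u^3*v, v^2}; counting standard monomials gives mu = 8. Corank 2; j^3 = -v^3 is a perfect cube, so E-series; the 5-jet and mu = 8 give E_8.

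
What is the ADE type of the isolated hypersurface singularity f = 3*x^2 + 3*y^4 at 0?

A_{3}

The Hessian of f at 0 has rank 1. Corank 1: A-series; mu = 3 gives A_3.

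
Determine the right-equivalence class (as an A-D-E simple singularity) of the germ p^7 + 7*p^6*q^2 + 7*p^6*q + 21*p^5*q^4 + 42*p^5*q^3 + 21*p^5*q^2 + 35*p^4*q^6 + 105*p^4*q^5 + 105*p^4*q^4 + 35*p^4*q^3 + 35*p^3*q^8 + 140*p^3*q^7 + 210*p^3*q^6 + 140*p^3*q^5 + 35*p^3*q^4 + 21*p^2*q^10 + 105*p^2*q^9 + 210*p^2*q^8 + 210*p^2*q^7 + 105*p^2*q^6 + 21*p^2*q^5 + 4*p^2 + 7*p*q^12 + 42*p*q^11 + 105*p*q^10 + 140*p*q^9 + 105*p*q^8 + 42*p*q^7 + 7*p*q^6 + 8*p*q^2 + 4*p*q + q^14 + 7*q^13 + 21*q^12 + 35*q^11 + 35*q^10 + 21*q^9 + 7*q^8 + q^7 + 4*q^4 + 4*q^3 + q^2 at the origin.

A6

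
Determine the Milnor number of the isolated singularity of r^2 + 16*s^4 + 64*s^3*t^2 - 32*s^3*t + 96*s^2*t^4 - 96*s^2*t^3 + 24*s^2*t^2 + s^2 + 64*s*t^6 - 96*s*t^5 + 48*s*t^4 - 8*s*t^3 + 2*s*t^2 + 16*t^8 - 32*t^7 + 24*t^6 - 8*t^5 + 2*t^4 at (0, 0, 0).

3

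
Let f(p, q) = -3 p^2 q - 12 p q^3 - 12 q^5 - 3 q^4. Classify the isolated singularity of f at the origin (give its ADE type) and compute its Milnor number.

The Hessian of f at 0 is [[0, 0], [0, 0]] with rank 0, so corank 2. A Groebner basis of the Jacobian ideal J(f) in C{p,q} is {p*q^2, p*q/2 + q^3, p^2 - 2*p*q}; counting standard monomials gives mu = 5. Corank 2; j^3 = -3*p^2*q has shape L^2 M (L != M), so D-series; mu = 5 gives D_5.

Type D_{5}, Milnor number mu = 5.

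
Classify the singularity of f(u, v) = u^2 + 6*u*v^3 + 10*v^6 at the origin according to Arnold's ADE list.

The Hessian of f at 0 has rank 1. Corank 1: A-series; mu = 5 gives A_5.

A5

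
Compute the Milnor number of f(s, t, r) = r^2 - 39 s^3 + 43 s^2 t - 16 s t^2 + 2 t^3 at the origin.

4

The Hessian of f at 0 has rank 1. Corank 2; j^3 = -(3*s - t)*(13*s^2 - 10*s*t + 2*t^2) splits into three distinct lines over C (the quadratic factor has nonzero discriminant), so D_4.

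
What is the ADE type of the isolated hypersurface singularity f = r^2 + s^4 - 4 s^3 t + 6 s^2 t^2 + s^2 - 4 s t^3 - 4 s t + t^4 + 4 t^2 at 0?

A_{3}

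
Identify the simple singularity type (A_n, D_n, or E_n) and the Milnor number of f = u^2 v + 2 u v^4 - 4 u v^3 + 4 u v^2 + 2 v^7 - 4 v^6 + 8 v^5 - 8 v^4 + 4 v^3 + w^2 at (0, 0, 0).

Type D_{8}, Milnor number mu = 8.

The Hessian of f at 0 is [[0, 0, 0], [0, 0, 0], [0, 0, 2]] with rank 1, so corank 2. A Groebner basis of the Jacobian ideal J(f) in C{u,v,w} is {-u^2/6 + u*v^3 + 8*u*v^2/3 + 2*u*v + 14*v^2/3, u*v + v^4 - 2*v^3 + 2*v^2, u^3 + 16*u^2/3 - 172*u*v^2/3 - 48*u*v + 32*v^3 - 352*v^2/3, u^2*v - 2*u^2/3 + 32*u*v^2/3 + 8*u*v - 4*v^3 + 56*v^2/3, w}; counting standard monomials gives mu = 8. Corank 2; j^3 = v*(u + 2*v)^2 has shape L^2 M (L != M), so D-series; mu = 8 gives D_8.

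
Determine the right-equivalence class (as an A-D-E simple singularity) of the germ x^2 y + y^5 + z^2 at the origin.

The Hessian of f at 0 has rank 1. Corank 2; j^3 = x^2*y has shape L^2 M (L != M), so D-series; mu = 6 gives D_6.

D_6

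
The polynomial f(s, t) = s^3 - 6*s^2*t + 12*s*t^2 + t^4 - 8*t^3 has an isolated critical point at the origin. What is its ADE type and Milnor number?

Type E6, Milnor number mu = 6.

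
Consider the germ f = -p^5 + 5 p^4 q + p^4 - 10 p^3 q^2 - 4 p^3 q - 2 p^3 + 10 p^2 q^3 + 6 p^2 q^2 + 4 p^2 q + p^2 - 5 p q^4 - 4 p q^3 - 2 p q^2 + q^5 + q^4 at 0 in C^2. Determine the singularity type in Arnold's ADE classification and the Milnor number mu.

The Hessian of f at 0 is [[2, 0], [0, 0]] with rank 1, so corank 1. A Groebner basis of the Jacobian ideal J(f) in C{p,q} is {p/2 + q^3 - q^2/2, p^2, p*q + p/2 - q^2/2}; counting standard monomials gives mu = 4. Corank 1: A-series; mu = 4 gives A_4.

Type A_4, Milnor number mu = 4.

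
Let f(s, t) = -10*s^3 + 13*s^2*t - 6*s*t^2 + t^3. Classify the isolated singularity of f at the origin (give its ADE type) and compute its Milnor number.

Type D_{4}, Milnor number mu = 4.

The Hessian of f at 0 has rank 0. Corank 2; j^3 = -(2*s - t)*(5*s^2 - 4*s*t + t^2) splits into three distinct lines over C (the quadratic factor has nonzero discriminant), so D_4.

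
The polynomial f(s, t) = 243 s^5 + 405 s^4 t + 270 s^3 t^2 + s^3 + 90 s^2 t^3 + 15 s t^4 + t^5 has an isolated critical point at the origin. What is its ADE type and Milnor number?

Type E_{8}, Milnor number mu = 8.

The Hessian of f at 0 has rank 0. Corank 2; j^3 = s^3 is a perfect cube, so E-series; the 5-jet and mu = 8 give E_8.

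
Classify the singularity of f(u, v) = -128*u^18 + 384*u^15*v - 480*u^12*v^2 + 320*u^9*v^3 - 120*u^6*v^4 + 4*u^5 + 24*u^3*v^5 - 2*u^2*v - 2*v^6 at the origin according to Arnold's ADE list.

D7

The Hessian of f at 0 has rank 0. Corank 2; j^3 = -2*u^2*v has shape L^2 M (L != M), so D-series; mu = 7 gives D_7.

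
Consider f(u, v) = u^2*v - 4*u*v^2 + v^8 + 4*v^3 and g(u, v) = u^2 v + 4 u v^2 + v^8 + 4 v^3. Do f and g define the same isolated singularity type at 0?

Yes.

The Hessian of f at 0 has rank 0. Corank 2; j^3 = v*(u - 2*v)^2 has shape L^2 M (L != M), so D-series; mu = 9 gives D_9. The Hessian of g at 0 has rank 0. Corank 2; j^3 = v*(u + 2*v)^2 has shape L^2 M (L != M), so D-series; mu = 9 gives D_9. Both have type D_9, hence right-equivalent.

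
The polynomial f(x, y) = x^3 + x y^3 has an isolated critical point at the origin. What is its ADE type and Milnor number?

Type E_7, Milnor number mu = 7.

The Hessian of f at 0 has rank 0. Corank 2; j^3 = x^3 is a perfect cube, so E-series; the 4-jet and mu = 7 give E_7.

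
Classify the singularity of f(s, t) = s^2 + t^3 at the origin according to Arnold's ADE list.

The Hessian of f at 0 has rank 1. Corank 1: A-series; mu = 2 gives A_2.

A_2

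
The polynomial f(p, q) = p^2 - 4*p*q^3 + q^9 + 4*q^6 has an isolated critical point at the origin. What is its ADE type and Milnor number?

The Hessian of f at 0 has rank 1. Corank 1: A-series; mu = 8 gives A_8.

Type A_8, Milnor number mu = 8.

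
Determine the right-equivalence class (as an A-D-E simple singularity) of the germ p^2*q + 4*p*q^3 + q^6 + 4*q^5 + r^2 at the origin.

D7

The Hessian of f at 0 has rank 1. Corank 2; j^3 = p^2*q has shape L^2 M (L != M), so D-series; mu = 7 gives D_7.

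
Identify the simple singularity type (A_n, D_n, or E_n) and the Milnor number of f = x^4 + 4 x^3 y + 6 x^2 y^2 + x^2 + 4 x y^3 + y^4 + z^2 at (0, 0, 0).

Type A3, Milnor number mu = 3.

The Hessian of f at 0 has rank 2. Corank 1: A-series; mu = 3 gives A_3.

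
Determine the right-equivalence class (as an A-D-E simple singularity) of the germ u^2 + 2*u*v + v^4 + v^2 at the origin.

A3

The Hessian of f at 0 is [[2, 2], [2, 2]] with rank 1, so corank 1. A Groebner basis of the Jacobian ideal J(f) in C{u,v} is {v^3, u + v}; counting standard monomials gives mu = 3. Corank 1: A-series; mu = 3 gives A_3.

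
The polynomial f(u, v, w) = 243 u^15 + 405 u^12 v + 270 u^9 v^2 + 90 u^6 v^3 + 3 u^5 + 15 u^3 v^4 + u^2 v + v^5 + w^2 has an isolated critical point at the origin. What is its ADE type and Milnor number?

Type D_6, Milnor number mu = 6.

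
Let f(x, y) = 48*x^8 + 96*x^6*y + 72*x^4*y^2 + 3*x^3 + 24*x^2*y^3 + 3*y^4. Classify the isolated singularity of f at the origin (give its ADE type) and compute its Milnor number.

The Hessian of f at 0 has rank 0. Corank 2; j^3 = 3*x^3 is a perfect cube, so E-series; the 4-jet and mu = 6 give E_6.

Type E6, Milnor number mu = 6.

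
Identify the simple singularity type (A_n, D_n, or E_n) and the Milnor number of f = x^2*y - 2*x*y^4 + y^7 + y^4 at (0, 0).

Type D_{5}, Milnor number mu = 5.

The Hessian of f at 0 is [[0, 0], [0, 0]] with rank 0, so corank 2. A Groebner basis of the Jacobian ideal J(f) in C{x,y} is {x^3, x^2/4 + y^3, x*y}; counting standard monomials gives mu = 5. Corank 2; j^3 = x^2*y has shape L^2 M (L != M), so D-series; mu = 5 gives D_5.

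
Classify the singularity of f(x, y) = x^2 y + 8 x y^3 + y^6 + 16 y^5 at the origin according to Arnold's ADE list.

D7

The Hessian of f at 0 is [[0, 0], [0, 0]] with rank 0, so corank 2. A Groebner basis of the Jacobian ideal J(f) in C{x,y} is {x^3, x^2*y + 8*x^2/3 + 32*x*y^2/3, x*y/4 + y^3}; counting standard monomials gives mu = 7. Corank 2; j^3 = x^2*y has shape L^2 M (L != M), so D-series; mu = 7 gives D_7.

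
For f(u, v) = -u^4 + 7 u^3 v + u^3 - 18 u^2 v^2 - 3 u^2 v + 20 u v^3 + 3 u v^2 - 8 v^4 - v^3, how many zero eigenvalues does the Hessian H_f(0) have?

The Hessian at 0 is [[0, 0], [0, 0]] of rank 0; hence corank 2.

2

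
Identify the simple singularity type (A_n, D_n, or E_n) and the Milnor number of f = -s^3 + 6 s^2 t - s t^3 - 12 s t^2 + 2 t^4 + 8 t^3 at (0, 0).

Type E_{7}, Milnor number mu = 7.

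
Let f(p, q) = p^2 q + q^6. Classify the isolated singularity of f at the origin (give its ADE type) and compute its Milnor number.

The Hessian of f at 0 is [[0, 0], [0, 0]] with rank 0, so corank 2. A Groebner basis of the Jacobian ideal J(f) in C{p,q} is {p^2/6 + q^5, p^3, p*q}; counting standard monomials gives mu = 7. Corank 2; j^3 = p^2*q has shape L^2 M (L != M), so D-series; mu = 7 gives D_7.

Type D_{7}, Milnor number mu = 7.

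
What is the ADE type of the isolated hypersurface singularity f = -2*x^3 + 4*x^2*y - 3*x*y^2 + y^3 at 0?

D_4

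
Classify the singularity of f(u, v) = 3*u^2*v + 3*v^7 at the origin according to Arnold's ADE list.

D_8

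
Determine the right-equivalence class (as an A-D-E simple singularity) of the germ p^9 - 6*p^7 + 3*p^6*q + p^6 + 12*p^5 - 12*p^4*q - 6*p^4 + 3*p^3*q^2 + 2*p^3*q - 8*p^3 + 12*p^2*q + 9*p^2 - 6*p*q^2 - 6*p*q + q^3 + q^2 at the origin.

A2

The Hessian of f at 0 has rank 1. Corank 1: A-series; mu = 2 gives A_2.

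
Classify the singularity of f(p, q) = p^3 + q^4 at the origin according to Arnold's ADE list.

E_{6}

The Hessian of f at 0 has rank 0. Corank 2; j^3 = p^3 is a perfect cube, so E-series; the 4-jet and mu = 6 give E_6.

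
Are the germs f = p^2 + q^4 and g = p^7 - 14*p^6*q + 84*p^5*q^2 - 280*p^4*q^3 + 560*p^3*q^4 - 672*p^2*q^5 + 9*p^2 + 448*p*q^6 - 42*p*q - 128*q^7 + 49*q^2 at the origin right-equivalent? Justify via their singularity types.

No.

The Hessian of f at 0 has rank 1. Corank 1: A-series; mu = 3 gives A_3. The Hessian of g at 0 has rank 1. Corank 1: A-series; mu = 6 gives A_6. f is A_3 but g is A_6, hence not right-equivalent.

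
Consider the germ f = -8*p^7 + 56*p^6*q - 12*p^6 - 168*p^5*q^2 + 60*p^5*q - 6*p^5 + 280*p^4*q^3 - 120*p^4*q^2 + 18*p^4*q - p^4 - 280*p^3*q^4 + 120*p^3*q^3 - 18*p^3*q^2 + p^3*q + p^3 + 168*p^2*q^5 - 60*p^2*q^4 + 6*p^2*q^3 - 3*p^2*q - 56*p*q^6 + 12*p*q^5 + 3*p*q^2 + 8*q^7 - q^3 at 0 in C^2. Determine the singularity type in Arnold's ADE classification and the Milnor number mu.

Type E_{7}, Milnor number mu = 7.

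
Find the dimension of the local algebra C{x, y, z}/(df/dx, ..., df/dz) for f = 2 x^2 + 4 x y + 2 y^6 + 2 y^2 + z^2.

The Hessian of f at 0 has rank 2. Corank 1: A-series; mu = 5 gives A_5.

5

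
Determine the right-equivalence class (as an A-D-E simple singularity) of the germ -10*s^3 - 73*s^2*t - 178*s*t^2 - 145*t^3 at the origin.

D_{4}

The Hessian of f at 0 has rank 0. Corank 2; j^3 = -(2*s + 5*t)*(5*s^2 + 24*s*t + 29*t^2) splits into three distinct lines over C (the quadratic factor has nonzero discriminant), so D_4.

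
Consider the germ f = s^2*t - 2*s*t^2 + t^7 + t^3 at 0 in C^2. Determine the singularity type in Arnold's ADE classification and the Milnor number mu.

The Hessian of f at 0 is [[0, 0], [0, 0]] with rank 0, so corank 2. A Groebner basis of the Jacobian ideal J(f) in C{s,t} is {s^2/7 + t^6 - t^2/7, s^3 - t^3, s*t - t^2}; counting standard monomials gives mu = 8. Corank 2; j^3 = t*(s - t)^2 has shape L^2 M (L != M), so D-series; mu = 8 gives D_8.

Type D8, Milnor number mu = 8.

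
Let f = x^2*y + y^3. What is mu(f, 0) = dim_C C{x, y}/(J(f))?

4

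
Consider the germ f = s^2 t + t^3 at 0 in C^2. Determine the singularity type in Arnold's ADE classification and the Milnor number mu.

The Hessian of f at 0 is [[0, 0], [0, 0]] with rank 0, so corank 2. A Groebner basis of the Jacobian ideal J(f) in C{s,t} is {t^3, s^2 + 3*t^2, s*t}; counting standard monomials gives mu = 4. Corank 2; j^3 = t*(s^2 + t^2) splits into three distinct lines over C (the quadratic factor has nonzero discriminant), so D_4.

Type D4, Milnor number mu = 4.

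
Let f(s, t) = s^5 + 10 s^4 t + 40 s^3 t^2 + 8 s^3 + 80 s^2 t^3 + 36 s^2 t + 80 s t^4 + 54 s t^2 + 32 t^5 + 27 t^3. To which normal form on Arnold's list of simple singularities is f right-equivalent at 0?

The Hessian of f at 0 has rank 0. Corank 2; j^3 = (2*s + 3*t)^3 is a perfect cube, so E-series; the 5-jet and mu = 8 give E_8.

E_8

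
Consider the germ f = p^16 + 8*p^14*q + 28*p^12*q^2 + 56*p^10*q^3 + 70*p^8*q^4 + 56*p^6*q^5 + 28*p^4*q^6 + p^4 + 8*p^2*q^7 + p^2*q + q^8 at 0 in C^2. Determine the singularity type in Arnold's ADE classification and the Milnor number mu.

The Hessian of f at 0 has rank 0. Corank 2; j^3 = p^2*q has shape L^2 M (L != M), so D-series; mu = 9 gives D_9.

Type D9, Milnor number mu = 9.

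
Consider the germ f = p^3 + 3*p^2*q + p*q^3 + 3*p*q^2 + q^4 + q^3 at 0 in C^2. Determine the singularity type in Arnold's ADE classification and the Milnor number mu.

Type E7, Milnor number mu = 7.

The Hessian of f at 0 has rank 0. Corank 2; j^3 = (p + q)^3 is a perfect cube, so E-series; the 4-jet and mu = 7 give E_7.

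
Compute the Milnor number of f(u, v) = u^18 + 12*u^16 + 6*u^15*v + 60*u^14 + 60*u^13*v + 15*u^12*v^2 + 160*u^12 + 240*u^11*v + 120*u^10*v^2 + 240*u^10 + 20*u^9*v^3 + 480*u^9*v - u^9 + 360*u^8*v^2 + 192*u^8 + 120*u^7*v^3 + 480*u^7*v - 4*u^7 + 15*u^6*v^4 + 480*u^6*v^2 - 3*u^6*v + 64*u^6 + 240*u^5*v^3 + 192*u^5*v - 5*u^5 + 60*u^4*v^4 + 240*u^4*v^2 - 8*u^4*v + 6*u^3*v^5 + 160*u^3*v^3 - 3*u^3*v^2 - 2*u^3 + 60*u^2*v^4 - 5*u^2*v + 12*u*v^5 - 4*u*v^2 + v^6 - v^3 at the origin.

7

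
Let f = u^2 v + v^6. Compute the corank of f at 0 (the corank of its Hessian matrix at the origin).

2

Hessian at 0 has rank 0.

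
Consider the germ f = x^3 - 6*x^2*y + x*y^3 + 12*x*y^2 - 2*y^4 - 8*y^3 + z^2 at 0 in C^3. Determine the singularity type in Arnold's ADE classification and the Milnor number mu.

Type E_{7}, Milnor number mu = 7.

The Hessian of f at 0 has rank 1. Corank 2; j^3 = (x - 2*y)^3 is a perfect cube, so E-series; the 4-jet and mu = 7 give E_7.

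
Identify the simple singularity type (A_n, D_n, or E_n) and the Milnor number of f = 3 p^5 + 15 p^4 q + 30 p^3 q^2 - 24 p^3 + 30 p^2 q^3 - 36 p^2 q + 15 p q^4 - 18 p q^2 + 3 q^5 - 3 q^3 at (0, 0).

The Hessian of f at 0 is [[0, 0], [0, 0]] with rank 0, so corank 2. A Groebner basis of the Jacobian ideal J(f) in C{p,q} is {q^5, p*q^3 + 5*q^4/8, p^2 + p*q + q^2/4}; counting standard monomials gives mu = 8. Corank 2; j^3 = -3*(2*p + q)^3 is a perfect cube, so E-series; the 5-jet and mu = 8 give E_8.

Type E_8, Milnor number mu = 8.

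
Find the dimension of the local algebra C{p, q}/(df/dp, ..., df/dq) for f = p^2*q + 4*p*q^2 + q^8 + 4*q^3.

The Hessian of f at 0 is [[0, 0], [0, 0]] with rank 0, so corank 2. A Groebner basis of the Jacobian ideal J(f) in C{p,q} is {p^2/8 + q^7 - q^2/2, p^3 + 8*q^3, p*q + 2*q^2}; counting standard monomials gives mu = 9. Corank 2; j^3 = q*(p + 2*q)^2 has shape L^2 M (L != M), so D-series; mu = 9 gives D_9.

9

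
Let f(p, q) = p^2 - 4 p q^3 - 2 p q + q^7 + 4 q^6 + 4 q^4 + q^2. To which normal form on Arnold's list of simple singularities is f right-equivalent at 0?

The Hessian of f at 0 is [[2, -2], [-2, 2]] with rank 1, so corank 1. A Groebner basis of the Jacobian ideal J(f) in C{p,q} is {-p/2 + q^3 + q/2, p^2 - 2*p*q + q^2}; counting standard monomials gives mu = 6. Corank 1: A-series; mu = 6 gives A_6.

A_6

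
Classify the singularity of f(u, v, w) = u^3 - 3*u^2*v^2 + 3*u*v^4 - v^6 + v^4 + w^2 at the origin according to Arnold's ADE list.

The Hessian of f at 0 is [[0, 0, 0], [0, 0, 0], [0, 0, 2]] with rank 1, so corank 2. A Groebner basis of the Jacobian ideal J(f) in C{u,v,w} is {u^3, u^2*v, -u^2/2 + u*v^2, v^3, w}; counting standard monomials gives mu = 6. Corank 2; j^3 = u^3 is a perfect cube, so E-series; the 4-jet and mu = 6 give E_6.

E_{6}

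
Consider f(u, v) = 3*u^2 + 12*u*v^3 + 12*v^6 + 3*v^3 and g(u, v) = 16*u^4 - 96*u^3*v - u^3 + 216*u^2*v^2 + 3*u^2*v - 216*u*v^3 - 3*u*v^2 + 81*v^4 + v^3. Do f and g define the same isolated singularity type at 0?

The Hessian of f at 0 is [[6, 0], [0, 0]] with rank 1, so corank 1. A Groebner basis of the Jacobian ideal J(f) in C{u,v} is {v^2, u}; counting standard monomials gives mu = 2. Corank 1: A-series; mu = 2 gives A_2. The Hessian of g at 0 is [[0, 0], [0, 0]] with rank 0, so corank 2. A Groebner basis of the Jacobian ideal J(g) in C{u,v} is {v^4, u*v^2 - 7*v^3/6, u^2 - 2*u*v + v^2}; counting standard monomials gives mu = 6. Corank 2; j^3 = -(u - v)^3 is a perfect cube, so E-series; the 4-jet and mu = 6 give E_6. f is A_2 but g is E_6, hence not right-equivalent.

No.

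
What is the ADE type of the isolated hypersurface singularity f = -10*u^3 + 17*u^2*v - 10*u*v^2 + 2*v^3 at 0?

The Hessian of f at 0 has rank 0. Corank 2; j^3 = -(2*u - v)*(5*u^2 - 6*u*v + 2*v^2) splits into three distinct lines over C (the quadratic factor has nonzero discriminant), so D_4.

D_{4}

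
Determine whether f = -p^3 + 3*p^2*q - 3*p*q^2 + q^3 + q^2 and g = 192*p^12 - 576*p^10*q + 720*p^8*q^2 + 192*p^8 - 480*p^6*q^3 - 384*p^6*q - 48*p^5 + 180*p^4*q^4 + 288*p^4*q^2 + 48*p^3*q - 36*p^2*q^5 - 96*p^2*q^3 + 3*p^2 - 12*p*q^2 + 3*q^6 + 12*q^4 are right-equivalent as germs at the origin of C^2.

The Hessian of f at 0 has rank 1. Corank 1: A-series; mu = 2 gives A_2. The Hessian of g at 0 has rank 1. Corank 1: A-series; mu = 5 gives A_5. f is A_2 but g is A_5, hence not right-equivalent.

No.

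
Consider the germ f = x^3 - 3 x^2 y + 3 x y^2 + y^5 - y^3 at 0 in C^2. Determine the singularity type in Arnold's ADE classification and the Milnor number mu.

Type E_{8}, Milnor number mu = 8.

The Hessian of f at 0 has rank 0. Corank 2; j^3 = (x - y)^3 is a perfect cube, so E-series; the 5-jet and mu = 8 give E_8.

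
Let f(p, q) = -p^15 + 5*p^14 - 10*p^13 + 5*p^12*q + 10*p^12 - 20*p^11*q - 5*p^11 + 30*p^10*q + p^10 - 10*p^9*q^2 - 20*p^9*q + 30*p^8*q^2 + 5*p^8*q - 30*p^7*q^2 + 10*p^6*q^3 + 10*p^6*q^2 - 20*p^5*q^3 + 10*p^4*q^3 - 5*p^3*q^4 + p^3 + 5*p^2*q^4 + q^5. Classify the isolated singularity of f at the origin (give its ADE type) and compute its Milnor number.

Type E_8, Milnor number mu = 8.

The Hessian of f at 0 has rank 0. Corank 2; j^3 = p^3 is a perfect cube, so E-series; the 5-jet and mu = 8 give E_8.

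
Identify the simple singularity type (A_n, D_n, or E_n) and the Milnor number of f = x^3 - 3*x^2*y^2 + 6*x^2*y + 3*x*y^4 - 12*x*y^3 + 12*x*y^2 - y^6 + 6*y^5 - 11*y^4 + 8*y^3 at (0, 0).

The Hessian of f at 0 has rank 0. Corank 2; j^3 = (x + 2*y)^3 is a perfect cube, so E-series; the 4-jet and mu = 6 give E_6.

Type E_{6}, Milnor number mu = 6.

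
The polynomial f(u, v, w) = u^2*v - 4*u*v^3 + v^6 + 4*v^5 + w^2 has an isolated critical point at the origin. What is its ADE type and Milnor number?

Type D_7, Milnor number mu = 7.

The Hessian of f at 0 has rank 1. Corank 2; j^3 = u^2*v has shape L^2 M (L != M), so D-series; mu = 7 gives D_7.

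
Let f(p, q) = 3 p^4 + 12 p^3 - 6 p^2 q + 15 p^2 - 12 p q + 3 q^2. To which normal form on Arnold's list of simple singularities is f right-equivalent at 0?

A_1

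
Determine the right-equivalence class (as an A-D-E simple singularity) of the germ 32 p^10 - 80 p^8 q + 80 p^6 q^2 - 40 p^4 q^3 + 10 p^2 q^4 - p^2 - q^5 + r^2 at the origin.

The Hessian of f at 0 has rank 2. Corank 1: A-series; mu = 4 gives A_4.

A_{4}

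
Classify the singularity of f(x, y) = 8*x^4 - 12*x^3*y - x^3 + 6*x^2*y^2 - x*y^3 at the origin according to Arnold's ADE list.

E_{7}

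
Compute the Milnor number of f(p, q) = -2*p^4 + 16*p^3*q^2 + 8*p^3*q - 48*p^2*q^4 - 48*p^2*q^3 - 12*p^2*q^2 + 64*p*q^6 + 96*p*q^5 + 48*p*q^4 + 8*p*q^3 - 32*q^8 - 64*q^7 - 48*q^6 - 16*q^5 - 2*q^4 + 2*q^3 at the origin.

The Hessian of f at 0 has rank 0. Corank 2; j^3 = 2*q^3 is a perfect cube, so E-series; the 4-jet and mu = 6 give E_6.

6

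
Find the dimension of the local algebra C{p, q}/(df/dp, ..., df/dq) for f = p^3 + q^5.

8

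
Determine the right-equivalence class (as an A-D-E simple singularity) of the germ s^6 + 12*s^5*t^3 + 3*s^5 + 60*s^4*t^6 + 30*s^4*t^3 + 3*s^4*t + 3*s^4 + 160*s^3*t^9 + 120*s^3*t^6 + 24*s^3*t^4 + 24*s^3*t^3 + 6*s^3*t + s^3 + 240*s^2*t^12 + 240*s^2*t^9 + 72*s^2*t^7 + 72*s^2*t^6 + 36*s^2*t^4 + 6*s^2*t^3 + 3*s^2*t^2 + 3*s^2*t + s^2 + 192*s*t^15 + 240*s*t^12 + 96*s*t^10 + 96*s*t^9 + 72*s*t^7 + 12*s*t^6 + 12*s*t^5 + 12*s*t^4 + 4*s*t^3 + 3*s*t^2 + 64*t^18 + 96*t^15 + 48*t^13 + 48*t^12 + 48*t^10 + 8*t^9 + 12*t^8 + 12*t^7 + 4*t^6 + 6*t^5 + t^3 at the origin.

A_{2}

The Hessian of f at 0 is [[2, 0], [0, 0]] with rank 1, so corank 1. A Groebner basis of the Jacobian ideal J(f) in C{s,t} is {t^2, s}; counting standard monomials gives mu = 2. Corank 1: A-series; mu = 2 gives A_2.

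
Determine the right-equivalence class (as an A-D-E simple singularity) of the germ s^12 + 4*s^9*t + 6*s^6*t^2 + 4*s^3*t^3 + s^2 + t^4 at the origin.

A_3

The Hessian of f at 0 has rank 1. Corank 1: A-series; mu = 3 gives A_3.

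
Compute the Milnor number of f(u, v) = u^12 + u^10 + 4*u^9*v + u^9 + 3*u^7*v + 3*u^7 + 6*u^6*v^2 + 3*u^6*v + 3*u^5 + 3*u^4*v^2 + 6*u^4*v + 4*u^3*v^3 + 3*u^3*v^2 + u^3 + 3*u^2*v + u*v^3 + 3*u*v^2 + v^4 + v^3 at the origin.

7

The Hessian of f at 0 has rank 0. Corank 2; j^3 = (u + v)^3 is a perfect cube, so E-series; the 4-jet and mu = 7 give E_7.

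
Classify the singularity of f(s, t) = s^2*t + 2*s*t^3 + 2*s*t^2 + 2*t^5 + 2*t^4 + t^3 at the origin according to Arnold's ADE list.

D_6

The Hessian of f at 0 has rank 0. Corank 2; j^3 = t*(s + t)^2 has shape L^2 M (L != M), so D-series; mu = 6 gives D_6.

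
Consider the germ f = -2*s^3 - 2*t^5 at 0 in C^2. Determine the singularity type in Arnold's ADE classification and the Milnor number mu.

Type E_8, Milnor number mu = 8.

The Hessian of f at 0 has rank 0. Corank 2; j^3 = -2*s^3 is a perfect cube, so E-series; the 5-jet and mu = 8 give E_8.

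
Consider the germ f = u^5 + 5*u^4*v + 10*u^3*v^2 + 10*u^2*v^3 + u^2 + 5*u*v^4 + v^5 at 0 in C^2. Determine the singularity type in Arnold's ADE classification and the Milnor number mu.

The Hessian of f at 0 has rank 1. Corank 1: A-series; mu = 4 gives A_4.

Type A4, Milnor number mu = 4.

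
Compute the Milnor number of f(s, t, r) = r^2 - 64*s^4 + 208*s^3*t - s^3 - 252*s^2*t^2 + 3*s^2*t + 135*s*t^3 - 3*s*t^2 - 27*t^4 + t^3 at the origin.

7

The Hessian of f at 0 has rank 1. Corank 2; j^3 = -(s - t)^3 is a perfect cube, so E-series; the 4-jet and mu = 7 give E_7.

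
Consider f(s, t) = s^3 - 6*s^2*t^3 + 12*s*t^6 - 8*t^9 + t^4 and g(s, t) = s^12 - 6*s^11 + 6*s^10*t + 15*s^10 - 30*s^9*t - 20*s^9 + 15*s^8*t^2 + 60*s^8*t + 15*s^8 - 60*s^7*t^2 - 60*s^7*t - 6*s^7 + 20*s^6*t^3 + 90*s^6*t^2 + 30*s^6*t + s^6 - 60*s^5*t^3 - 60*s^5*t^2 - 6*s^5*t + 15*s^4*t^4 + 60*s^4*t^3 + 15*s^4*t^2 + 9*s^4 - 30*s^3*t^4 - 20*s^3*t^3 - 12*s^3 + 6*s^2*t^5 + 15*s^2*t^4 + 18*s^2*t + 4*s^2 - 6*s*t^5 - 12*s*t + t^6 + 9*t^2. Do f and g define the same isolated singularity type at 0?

No.

The Hessian of f at 0 has rank 0. Corank 2; j^3 = s^3 is a perfect cube, so E-series; the 4-jet and mu = 6 give E_6. The Hessian of g at 0 has rank 1. Corank 1: A-series; mu = 5 gives A_5. f is E_6 but g is A_5, hence not right-equivalent.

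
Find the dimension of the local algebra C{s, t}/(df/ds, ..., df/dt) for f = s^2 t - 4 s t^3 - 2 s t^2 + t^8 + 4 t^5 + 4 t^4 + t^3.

9

The Hessian of f at 0 has rank 0. Corank 2; j^3 = t*(s - t)^2 has shape L^2 M (L != M), so D-series; mu = 9 gives D_9.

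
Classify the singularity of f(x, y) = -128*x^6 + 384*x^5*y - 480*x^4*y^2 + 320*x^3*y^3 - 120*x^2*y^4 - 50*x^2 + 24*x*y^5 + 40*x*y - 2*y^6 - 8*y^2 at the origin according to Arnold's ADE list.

A5

The Hessian of f at 0 is [[-100, 40], [40, -16]] with rank 1, so corank 1. A Groebner basis of the Jacobian ideal J(f) in C{x,y} is {y^5, x - 2*y/5}; counting standard monomials gives mu = 5. Corank 1: A-series; mu = 5 gives A_5.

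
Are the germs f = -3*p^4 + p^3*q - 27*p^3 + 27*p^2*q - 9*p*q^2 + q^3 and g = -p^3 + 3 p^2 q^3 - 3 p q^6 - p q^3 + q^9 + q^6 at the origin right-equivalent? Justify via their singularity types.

The Hessian of f at 0 is [[0, 0], [0, 0]] with rank 0, so corank 2. A Groebner basis of the Jacobian ideal J(f) in C{p,q} is {19683*p^2 - 13122*p*q + q^4 + 27*q^3 + 2187*q^2, p^3 + 27*p^2 - 18*p*q + 3*q^2, p^2*q + 81*p^2 - 54*p*q + 9*q^2, 162*p^2 + p*q^2 - 108*p*q - q^3/9 + 18*q^2}; counting standard monomials gives mu = 7. Corank 2; j^3 = -(3*p - q)^3 is a perfect cube, so E-series; the 4-jet and mu = 7 give E_7. The Hessian of g at 0 is [[0, 0], [0, 0]] with rank 0, so corank 2. A Groebner basis of the Jacobian ideal J(g) in C{p,q} is {p^3, p*q^2, 3*p^2 + q^3}; counting standard monomials gives mu = 7. Corank 2; j^3 = -p^3 is a perfect cube, so E-series; the 4-jet and mu = 7 give E_7. Both have type E_7, hence right-equivalent.

Yes.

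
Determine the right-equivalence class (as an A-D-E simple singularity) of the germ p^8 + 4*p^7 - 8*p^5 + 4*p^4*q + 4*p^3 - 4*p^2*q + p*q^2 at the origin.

D_9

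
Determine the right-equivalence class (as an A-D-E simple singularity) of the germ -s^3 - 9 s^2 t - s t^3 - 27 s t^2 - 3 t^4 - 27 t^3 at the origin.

E7

The Hessian of f at 0 has rank 0. Corank 2; j^3 = -(s + 3*t)^3 is a perfect cube, so E-series; the 4-jet and mu = 7 give E_7.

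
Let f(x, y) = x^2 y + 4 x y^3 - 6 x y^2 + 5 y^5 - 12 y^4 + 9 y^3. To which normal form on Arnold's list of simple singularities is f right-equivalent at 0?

D_6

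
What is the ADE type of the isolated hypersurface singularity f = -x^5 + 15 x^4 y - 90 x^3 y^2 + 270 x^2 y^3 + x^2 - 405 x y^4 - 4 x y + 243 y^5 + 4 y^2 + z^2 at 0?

A4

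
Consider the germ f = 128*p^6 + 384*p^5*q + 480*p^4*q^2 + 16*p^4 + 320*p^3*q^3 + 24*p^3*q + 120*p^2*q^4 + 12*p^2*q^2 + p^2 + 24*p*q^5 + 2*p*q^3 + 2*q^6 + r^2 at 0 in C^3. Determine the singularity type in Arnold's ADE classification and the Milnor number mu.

Type A_5, Milnor number mu = 5.

The Hessian of f at 0 has rank 2. Corank 1: A-series; mu = 5 gives A_5.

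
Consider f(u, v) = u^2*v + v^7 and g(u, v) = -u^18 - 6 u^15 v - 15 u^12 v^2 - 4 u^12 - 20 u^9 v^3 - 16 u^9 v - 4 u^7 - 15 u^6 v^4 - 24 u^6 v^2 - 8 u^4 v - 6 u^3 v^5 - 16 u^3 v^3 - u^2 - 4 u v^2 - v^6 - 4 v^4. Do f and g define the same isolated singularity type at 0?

No.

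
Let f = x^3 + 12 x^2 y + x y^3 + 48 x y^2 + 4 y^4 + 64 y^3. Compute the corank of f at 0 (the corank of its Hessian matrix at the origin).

2

The Hessian at 0 is [[0, 0], [0, 0]] of rank 0; hence corank 2.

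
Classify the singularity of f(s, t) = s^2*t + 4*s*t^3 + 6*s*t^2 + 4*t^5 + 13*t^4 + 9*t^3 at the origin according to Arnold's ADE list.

D_5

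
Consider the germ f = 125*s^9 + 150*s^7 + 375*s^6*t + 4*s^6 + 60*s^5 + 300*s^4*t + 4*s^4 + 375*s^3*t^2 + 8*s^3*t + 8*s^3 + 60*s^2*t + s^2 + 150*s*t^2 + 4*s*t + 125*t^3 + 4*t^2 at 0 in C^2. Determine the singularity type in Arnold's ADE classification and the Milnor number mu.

Type A2, Milnor number mu = 2.

The Hessian of f at 0 is [[2, 4], [4, 8]] with rank 1, so corank 1. A Groebner basis of the Jacobian ideal J(f) in C{s,t} is {t^2, s + 2*t}; counting standard monomials gives mu = 2. Corank 1: A-series; mu = 2 gives A_2.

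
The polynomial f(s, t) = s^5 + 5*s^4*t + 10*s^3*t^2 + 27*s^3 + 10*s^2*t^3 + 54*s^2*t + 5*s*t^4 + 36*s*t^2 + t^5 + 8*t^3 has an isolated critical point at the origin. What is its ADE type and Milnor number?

Type E_{8}, Milnor number mu = 8.

The Hessian of f at 0 has rank 0. Corank 2; j^3 = (3*s + 2*t)^3 is a perfect cube, so E-series; the 5-jet and mu = 8 give E_8.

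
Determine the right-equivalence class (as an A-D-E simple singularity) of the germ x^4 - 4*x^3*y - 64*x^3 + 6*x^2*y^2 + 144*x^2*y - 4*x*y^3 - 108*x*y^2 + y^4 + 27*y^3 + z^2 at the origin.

E_{6}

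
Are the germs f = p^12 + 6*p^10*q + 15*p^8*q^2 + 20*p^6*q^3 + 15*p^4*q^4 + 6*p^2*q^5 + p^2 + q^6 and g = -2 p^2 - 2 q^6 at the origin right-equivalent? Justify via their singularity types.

The Hessian of f at 0 is [[2, 0], [0, 0]] with rank 1, so corank 1. A Groebner basis of the Jacobian ideal J(f) in C{p,q} is {q^5, p}; counting standard monomials gives mu = 5. Corank 1: A-series; mu = 5 gives A_5. The Hessian of g at 0 is [[-4, 0], [0, 0]] with rank 1, so corank 1. A Groebner basis of the Jacobian ideal J(g) in C{p,q} is {q^5, p}; counting standard monomials gives mu = 5. Corank 1: A-series; mu = 5 gives A_5. Both have type A_5, hence right-equivalent.

Yes.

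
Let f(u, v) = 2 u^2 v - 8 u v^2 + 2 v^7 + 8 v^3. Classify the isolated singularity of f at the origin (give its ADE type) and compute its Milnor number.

The Hessian of f at 0 has rank 0. Corank 2; j^3 = 2*v*(u - 2*v)^2 has shape L^2 M (L != M), so D-series; mu = 8 gives D_8.

Type D_8, Milnor number mu = 8.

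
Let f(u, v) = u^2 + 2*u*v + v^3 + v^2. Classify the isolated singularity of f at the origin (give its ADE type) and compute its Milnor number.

Type A_2, Milnor number mu = 2.

The Hessian of f at 0 is [[2, 2], [2, 2]] with rank 1, so corank 1. A Groebner basis of the Jacobian ideal J(f) in C{u,v} is {v^2, u + v}; counting standard monomials gives mu = 2. Corank 1: A-series; mu = 2 gives A_2.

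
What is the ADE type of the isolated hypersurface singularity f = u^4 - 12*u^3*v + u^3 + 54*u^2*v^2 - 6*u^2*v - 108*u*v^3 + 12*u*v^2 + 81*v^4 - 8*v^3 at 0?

E_6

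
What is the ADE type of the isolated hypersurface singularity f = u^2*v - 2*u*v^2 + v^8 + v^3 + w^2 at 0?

The Hessian of f at 0 has rank 1. Corank 2; j^3 = v*(u - v)^2 has shape L^2 M (L != M), so D-series; mu = 9 gives D_9.

D9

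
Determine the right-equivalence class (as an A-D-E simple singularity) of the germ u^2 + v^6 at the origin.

A5

The Hessian of f at 0 is [[2, 0], [0, 0]] with rank 1, so corank 1. A Groebner basis of the Jacobian ideal J(f) in C{u,v} is {v^5, u}; counting standard monomials gives mu = 5. Corank 1: A-series; mu = 5 gives A_5.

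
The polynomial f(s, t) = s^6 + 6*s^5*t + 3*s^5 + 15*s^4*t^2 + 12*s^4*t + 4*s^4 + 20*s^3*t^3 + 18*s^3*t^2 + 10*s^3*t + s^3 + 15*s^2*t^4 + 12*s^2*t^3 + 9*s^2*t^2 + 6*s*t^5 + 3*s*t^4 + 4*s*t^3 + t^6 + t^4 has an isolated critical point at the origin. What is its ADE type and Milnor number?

The Hessian of f at 0 has rank 0. Corank 2; j^3 = s^3 is a perfect cube, so E-series; the 4-jet and mu = 6 give E_6.

Type E_6, Milnor number mu = 6.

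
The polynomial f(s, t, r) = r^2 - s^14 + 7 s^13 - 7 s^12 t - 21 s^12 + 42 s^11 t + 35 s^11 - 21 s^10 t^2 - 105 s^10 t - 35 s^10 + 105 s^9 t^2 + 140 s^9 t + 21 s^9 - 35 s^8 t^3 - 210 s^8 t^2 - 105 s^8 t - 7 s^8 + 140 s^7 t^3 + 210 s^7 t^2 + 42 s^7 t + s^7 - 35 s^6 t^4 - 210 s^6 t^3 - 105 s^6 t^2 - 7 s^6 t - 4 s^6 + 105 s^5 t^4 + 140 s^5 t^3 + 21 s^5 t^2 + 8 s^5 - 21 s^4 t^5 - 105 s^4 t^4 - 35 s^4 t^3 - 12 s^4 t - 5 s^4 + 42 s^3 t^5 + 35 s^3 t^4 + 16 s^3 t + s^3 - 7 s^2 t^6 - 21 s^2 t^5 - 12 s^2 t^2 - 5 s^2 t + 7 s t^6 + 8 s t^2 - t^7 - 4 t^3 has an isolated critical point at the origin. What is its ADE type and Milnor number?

Type D8, Milnor number mu = 8.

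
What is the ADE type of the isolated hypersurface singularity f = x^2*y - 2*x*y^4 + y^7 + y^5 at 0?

D_{6}

The Hessian of f at 0 is [[0, 0], [0, 0]] with rank 0, so corank 2. A Groebner basis of the Jacobian ideal J(f) in C{x,y} is {-x*y + y^4, x*y^2, x^2 + 5*x*y}; counting standard monomials gives mu = 6. Corank 2; j^3 = x^2*y has shape L^2 M (L != M), so D-series; mu = 6 gives D_6.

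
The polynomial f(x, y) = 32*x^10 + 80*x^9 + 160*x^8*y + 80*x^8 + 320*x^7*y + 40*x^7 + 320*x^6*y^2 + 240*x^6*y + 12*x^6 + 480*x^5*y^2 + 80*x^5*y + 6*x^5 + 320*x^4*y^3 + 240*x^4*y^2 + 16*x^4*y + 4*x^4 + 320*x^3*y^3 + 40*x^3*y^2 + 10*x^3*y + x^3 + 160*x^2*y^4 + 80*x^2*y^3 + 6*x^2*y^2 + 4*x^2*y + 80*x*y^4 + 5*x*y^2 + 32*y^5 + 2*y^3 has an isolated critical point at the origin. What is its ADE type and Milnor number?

Type D_6, Milnor number mu = 6.

The Hessian of f at 0 has rank 0. Corank 2; j^3 = (x + y)^2*(x + 2*y) has shape L^2 M (L != M), so D-series; mu = 6 gives D_6.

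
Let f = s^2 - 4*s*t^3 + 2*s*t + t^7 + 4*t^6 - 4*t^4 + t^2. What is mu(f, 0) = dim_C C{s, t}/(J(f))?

The Hessian of f at 0 has rank 1. Corank 1: A-series; mu = 6 gives A_6.

6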